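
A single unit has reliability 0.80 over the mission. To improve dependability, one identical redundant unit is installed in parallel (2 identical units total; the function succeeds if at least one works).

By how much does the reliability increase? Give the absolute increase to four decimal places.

R_before = 0.80
R_after = 1 − (1 − 0.80)^2 = 0.9600
ΔR = 0.9600 − 0.80 = 0.1600

0.1600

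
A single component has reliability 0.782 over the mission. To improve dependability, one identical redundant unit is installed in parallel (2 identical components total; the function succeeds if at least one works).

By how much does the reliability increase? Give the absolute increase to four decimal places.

0.1705

R_before = 0.782
R_after = 1 − (1 − 0.782)^2 = 0.9525
ΔR = 0.9525 − 0.782 = 0.1705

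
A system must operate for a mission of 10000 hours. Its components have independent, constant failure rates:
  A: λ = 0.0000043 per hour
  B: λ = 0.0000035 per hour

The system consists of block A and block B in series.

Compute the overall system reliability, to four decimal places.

0.9250

R(A) = exp(−0.0000043 × 10000) = 0.957911
R(B) = exp(−0.0000035 × 10000) = 0.965605
Series (A and B): 0.957911 × 0.965605 = 0.9250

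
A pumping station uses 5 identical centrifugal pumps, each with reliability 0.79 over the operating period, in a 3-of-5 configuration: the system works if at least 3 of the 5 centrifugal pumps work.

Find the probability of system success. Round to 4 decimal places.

0.9341

R = Σ_{i=3}^{5} C(5,i) p^i (1−p)^{5−i} with p = 0.79
C(5,3)·0.79^3·0.21^2 = 0.217430
C(5,4)·0.79^4·0.21^1 = 0.408976
C(5,5)·0.79^5·0.21^0 = 0.307706
Sum = 0.9341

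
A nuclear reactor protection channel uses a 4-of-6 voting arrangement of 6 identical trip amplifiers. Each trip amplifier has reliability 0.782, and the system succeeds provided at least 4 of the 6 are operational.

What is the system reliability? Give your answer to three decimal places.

R = Σ_{i=4}^{6} C(6,i) p^i (1−p)^{6−i} with p = 0.782
C(6,4)·0.782^4·0.218^2 = 0.26658
C(6,5)·0.782^5·0.218^1 = 0.38251
C(6,6)·0.782^6·0.218^0 = 0.22869
Sum = 0.878

0.878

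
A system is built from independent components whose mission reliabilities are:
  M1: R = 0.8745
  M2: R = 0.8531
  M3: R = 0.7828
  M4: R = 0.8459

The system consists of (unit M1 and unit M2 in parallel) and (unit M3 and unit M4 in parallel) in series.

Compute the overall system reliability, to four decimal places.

Parallel (M1 and M2): 1 − (1 − 0.874500)(1 − 0.853100) = 0.981564
Parallel (M3 and M4): 1 − (1 − 0.782800)(1 − 0.845900) = 0.966529
Series ([0.981564] and [0.966529]): 0.981564 × 0.966529 = 0.9487

0.9487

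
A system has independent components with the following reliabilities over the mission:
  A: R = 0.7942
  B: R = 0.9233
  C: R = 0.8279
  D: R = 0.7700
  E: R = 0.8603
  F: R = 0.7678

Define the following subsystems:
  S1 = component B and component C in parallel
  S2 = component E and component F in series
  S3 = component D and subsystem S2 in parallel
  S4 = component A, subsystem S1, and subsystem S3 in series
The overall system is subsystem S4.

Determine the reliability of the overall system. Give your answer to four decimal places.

0.7225

Parallel (B and C): 1 − (1 − 0.923300)(1 − 0.827900) = 0.986800
Series (E and F): 0.860300 × 0.767800 = 0.660538
Parallel (D and [0.660538]): 1 − (1 − 0.770000)(1 − 0.660538) = 0.921924
Series (A, [0.986800], and [0.921924]): 0.794200 × 0.986800 × 0.921924 = 0.7225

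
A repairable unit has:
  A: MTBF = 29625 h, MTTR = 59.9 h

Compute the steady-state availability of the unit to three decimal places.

0.998

A(A) = MTBF/(MTBF+MTTR) = 29625/(29625+59.9) = 0.998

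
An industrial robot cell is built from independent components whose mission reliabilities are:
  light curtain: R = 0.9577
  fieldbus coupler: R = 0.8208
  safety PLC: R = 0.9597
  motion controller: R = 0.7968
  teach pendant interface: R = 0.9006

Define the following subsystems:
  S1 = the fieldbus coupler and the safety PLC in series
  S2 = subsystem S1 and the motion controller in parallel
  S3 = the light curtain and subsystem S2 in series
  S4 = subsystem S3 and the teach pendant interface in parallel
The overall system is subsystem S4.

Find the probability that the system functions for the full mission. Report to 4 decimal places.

Series (fieldbus coupler and safety PLC): 0.820800 × 0.959700 = 0.787722
Parallel ([0.787722] and motion controller): 1 − (1 − 0.787722)(1 − 0.796800) = 0.956865
Series (light curtain and [0.956865]): 0.957700 × 0.956865 = 0.916390
Parallel ([0.916390] and teach pendant interface): 1 − (1 − 0.916390)(1 − 0.900600) = 0.9917

0.9917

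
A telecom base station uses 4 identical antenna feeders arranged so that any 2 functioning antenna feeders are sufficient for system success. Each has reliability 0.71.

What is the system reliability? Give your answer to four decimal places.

0.9237

R = Σ_{i=2}^{4} C(4,i) p^i (1−p)^{4−i} with p = 0.71
C(4,2)·0.71^2·0.29^2 = 0.254369
C(4,3)·0.71^3·0.29^1 = 0.415177
C(4,4)·0.71^4·0.29^0 = 0.254117
Sum = 0.9237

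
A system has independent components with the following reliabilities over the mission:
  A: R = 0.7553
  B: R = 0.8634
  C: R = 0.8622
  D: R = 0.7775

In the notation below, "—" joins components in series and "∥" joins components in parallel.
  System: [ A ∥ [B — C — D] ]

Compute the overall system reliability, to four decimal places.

Series (B, C, and D): 0.863400 × 0.862200 × 0.777500 = 0.578789
Parallel (A and [0.578789]): 1 − (1 − 0.755300)(1 − 0.578789) = 0.8969

0.8969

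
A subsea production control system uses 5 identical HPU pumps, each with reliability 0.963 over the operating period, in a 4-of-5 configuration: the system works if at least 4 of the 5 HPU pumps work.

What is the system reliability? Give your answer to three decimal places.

R = Σ_{i=4}^{5} C(5,i) p^i (1−p)^{5−i} with p = 0.963
C(5,4)·0.963^4·0.037^1 = 0.15910
C(5,5)·0.963^5·0.037^0 = 0.82819
Sum = 0.987

0.987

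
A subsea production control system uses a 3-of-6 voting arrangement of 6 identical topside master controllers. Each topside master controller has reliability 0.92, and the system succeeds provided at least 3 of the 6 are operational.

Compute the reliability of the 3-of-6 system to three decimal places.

R = Σ_{i=3}^{6} C(6,i) p^i (1−p)^{6−i} with p = 0.92
C(6,3)·0.92^3·0.08^3 = 0.00797
C(6,4)·0.92^4·0.08^2 = 0.06877
C(6,5)·0.92^5·0.08^1 = 0.31636
C(6,6)·0.92^6·0.08^0 = 0.60636
Sum = 0.999

0.999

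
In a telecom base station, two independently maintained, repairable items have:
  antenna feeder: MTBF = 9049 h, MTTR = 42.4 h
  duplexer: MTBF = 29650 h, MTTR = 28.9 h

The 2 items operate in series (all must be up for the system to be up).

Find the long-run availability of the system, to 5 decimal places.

A(antenna feeder) = MTBF/(MTBF+MTTR) = 9049/(9049+42.4) = 0.995336
A(duplexer) = MTBF/(MTBF+MTTR) = 29650/(29650+28.9) = 0.999026
Series availability: 0.995336 × 0.999026 = 0.99437

0.99437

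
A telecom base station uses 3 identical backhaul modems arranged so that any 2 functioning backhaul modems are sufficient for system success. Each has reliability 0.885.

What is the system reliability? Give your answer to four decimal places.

0.9634

R = Σ_{i=2}^{3} C(3,i) p^i (1−p)^{3−i} with p = 0.885
C(3,2)·0.885^2·0.115^1 = 0.270213
C(3,3)·0.885^3·0.115^0 = 0.693154
Sum = 0.9634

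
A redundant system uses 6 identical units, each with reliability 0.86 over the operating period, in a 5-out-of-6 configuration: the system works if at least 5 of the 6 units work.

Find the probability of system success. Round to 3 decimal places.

0.800

R = Σ_{i=5}^{6} C(6,i) p^i (1−p)^{6−i} with p = 0.86
C(6,5)·0.86^5·0.14^1 = 0.39516
C(6,6)·0.86^6·0.14^0 = 0.40457
Sum = 0.800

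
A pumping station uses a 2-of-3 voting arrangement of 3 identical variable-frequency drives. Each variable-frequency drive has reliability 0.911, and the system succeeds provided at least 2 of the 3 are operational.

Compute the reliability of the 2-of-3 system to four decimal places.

0.9776

R = Σ_{i=2}^{3} C(3,i) p^i (1−p)^{3−i} with p = 0.911
C(3,2)·0.911^2·0.089^1 = 0.221589
C(3,3)·0.911^3·0.089^0 = 0.756058
Sum = 0.9776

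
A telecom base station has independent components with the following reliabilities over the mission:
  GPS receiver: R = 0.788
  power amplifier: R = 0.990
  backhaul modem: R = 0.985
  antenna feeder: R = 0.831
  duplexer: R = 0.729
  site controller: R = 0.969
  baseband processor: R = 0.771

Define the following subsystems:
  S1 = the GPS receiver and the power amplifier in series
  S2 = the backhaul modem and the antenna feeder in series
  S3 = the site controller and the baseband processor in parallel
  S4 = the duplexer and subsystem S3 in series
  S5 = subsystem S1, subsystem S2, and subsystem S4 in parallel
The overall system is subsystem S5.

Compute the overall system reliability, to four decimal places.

Series (GPS receiver and power amplifier): 0.788000 × 0.990000 = 0.780120
Series (backhaul modem and antenna feeder): 0.985000 × 0.831000 = 0.818535
Parallel (site controller and baseband processor): 1 − (1 − 0.969000)(1 − 0.771000) = 0.992901
Series (duplexer and [0.992901]): 0.729000 × 0.992901 = 0.723825
Parallel ([0.780120], [0.818535], and [0.723825]): 1 − (1 − 0.780120)(1 − 0.818535)(1 − 0.723825) = 0.9890

0.9890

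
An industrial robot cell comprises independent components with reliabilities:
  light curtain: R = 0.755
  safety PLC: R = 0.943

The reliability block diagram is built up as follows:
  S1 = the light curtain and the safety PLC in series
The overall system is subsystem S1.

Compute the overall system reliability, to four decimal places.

Series (light curtain and safety PLC): 0.755000 × 0.943000 = 0.7120

0.7120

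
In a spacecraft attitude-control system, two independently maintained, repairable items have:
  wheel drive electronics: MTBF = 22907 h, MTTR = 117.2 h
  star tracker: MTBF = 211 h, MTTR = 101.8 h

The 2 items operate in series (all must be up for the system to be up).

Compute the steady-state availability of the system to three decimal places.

0.671

A(wheel drive electronics) = MTBF/(MTBF+MTTR) = 22907/(22907+117.2) = 0.994910
A(star tracker) = MTBF/(MTBF+MTTR) = 211/(211+101.8) = 0.674552
Series availability: 0.994910 × 0.674552 = 0.671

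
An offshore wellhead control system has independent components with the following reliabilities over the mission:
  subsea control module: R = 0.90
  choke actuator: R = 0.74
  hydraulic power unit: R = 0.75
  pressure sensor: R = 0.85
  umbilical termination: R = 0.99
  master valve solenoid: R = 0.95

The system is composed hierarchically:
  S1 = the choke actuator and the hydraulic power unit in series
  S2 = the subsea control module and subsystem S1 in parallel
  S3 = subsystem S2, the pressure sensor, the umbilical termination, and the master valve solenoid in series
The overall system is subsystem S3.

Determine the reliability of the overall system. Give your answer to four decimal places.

Series (choke actuator and hydraulic power unit): 0.740000 × 0.750000 = 0.555000
Parallel (subsea control module and [0.555000]): 1 − (1 − 0.900000)(1 − 0.555000) = 0.955500
Series ([0.955500], pressure sensor, umbilical termination, and master valve solenoid): 0.955500 × 0.850000 × 0.990000 × 0.950000 = 0.7639

0.7639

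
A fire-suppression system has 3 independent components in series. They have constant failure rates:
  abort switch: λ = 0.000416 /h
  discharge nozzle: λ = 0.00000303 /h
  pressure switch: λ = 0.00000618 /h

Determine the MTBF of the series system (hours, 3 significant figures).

Series of exponential components: λ_sys = Σ λ_i
λ_sys = 0.000416 + 0.00000303 + 0.00000618 = 4.2521e-04 /h
MTBF = 1 / λ_sys = 2350 h

2350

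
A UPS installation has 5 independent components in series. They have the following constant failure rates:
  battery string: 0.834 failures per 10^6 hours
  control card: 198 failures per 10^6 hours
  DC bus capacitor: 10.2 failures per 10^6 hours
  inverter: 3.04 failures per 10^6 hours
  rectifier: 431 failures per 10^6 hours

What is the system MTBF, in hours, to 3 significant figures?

1560

Series of exponential components: λ_sys = Σ λ_i
λ_sys = 0.000000834 + 0.000198 + 0.0000102 + 0.00000304 + 0.000431 = 6.4307e-04 /h
MTBF = 1 / λ_sys = 1560 h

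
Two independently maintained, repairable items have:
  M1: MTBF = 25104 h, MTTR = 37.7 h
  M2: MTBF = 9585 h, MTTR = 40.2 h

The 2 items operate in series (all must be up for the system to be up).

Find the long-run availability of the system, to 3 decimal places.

A(M1) = MTBF/(MTBF+MTTR) = 25104/(25104+37.7) = 0.998500
A(M2) = MTBF/(MTBF+MTTR) = 9585/(9585+40.2) = 0.995823
Series availability: 0.998500 × 0.995823 = 0.994

0.994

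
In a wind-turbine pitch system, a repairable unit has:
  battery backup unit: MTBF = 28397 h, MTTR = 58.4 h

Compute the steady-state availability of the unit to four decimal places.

0.9979

A(battery backup unit) = MTBF/(MTBF+MTTR) = 28397/(28397+58.4) = 0.9979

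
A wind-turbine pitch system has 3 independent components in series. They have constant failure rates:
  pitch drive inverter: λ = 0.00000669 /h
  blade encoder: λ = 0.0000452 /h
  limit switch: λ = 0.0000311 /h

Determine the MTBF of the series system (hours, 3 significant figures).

12000

Series of exponential components: λ_sys = Σ λ_i
λ_sys = 0.00000669 + 0.0000452 + 0.0000311 = 8.2990e-05 /h
MTBF = 1 / λ_sys = 12000 h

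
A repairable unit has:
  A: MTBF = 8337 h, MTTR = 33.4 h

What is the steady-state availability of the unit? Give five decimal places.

0.99601

A(A) = MTBF/(MTBF+MTTR) = 8337/(8337+33.4) = 0.99601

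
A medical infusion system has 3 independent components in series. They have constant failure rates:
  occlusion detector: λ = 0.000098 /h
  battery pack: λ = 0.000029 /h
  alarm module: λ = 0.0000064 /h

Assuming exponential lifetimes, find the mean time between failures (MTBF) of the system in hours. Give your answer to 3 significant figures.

Series of exponential components: λ_sys = Σ λ_i
λ_sys = 0.000098 + 0.000029 + 0.0000064 = 1.3340e-04 /h
MTBF = 1 / λ_sys = 7500 h

7500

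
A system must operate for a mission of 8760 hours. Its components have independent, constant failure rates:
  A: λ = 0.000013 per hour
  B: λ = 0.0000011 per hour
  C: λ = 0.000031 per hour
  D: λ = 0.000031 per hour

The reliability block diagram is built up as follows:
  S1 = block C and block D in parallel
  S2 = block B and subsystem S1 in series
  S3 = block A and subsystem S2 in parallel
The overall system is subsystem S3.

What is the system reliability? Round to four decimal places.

R(A) = exp(−0.000013 × 8760) = 0.892365
R(B) = exp(−0.0000011 × 8760) = 0.990410
R(C) = exp(−0.000031 × 8760) = 0.762190
R(D) = exp(−0.000031 × 8760) = 0.762190
Parallel (C and D): 1 − (1 − 0.762190)(1 − 0.762190) = 0.943446
Series (B and [0.943446]): 0.990410 × 0.943446 = 0.934398
Parallel (A and [0.934398]): 1 − (1 − 0.892365)(1 − 0.934398) = 0.9929

0.9929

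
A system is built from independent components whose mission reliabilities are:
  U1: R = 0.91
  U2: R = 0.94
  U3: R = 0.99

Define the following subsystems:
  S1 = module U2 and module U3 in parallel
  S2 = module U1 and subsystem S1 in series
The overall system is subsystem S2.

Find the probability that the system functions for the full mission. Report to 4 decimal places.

Parallel (U2 and U3): 1 − (1 − 0.940000)(1 − 0.990000) = 0.999400
Series (U1 and [0.999400]): 0.910000 × 0.999400 = 0.9095

0.9095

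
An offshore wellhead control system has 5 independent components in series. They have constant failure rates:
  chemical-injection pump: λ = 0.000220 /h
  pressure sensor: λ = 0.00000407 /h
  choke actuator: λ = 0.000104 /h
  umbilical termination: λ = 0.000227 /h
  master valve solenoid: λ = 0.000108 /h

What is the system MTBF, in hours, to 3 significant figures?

1510

Series of exponential components: λ_sys = Σ λ_i
λ_sys = 0.000220 + 0.00000407 + 0.000104 + 0.000227 + 0.000108 = 6.6307e-04 /h
MTBF = 1 / λ_sys = 1510 h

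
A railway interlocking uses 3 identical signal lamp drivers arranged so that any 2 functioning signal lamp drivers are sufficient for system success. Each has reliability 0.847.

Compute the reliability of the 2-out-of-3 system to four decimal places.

0.9369

R = Σ_{i=2}^{3} C(3,i) p^i (1−p)^{3−i} with p = 0.847
C(3,2)·0.847^2·0.153^1 = 0.329291
C(3,3)·0.847^3·0.153^0 = 0.607645
Sum = 0.9369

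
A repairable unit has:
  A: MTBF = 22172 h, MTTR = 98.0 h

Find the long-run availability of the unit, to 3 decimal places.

0.996

A(A) = MTBF/(MTBF+MTTR) = 22172/(22172+98.0) = 0.996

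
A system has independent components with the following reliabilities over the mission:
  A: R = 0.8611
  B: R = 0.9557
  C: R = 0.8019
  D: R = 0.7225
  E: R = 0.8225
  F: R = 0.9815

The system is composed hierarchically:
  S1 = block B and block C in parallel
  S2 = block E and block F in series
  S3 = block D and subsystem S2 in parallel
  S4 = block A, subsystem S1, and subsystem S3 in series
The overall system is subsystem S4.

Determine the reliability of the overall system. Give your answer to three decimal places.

Parallel (B and C): 1 − (1 − 0.95570)(1 − 0.80190) = 0.99122
Series (E and F): 0.82250 × 0.98150 = 0.80728
Parallel (D and [0.80728]): 1 − (1 − 0.72250)(1 − 0.80728) = 0.94652
Series (A, [0.99122], and [0.94652]): 0.86110 × 0.99122 × 0.94652 = 0.808

0.808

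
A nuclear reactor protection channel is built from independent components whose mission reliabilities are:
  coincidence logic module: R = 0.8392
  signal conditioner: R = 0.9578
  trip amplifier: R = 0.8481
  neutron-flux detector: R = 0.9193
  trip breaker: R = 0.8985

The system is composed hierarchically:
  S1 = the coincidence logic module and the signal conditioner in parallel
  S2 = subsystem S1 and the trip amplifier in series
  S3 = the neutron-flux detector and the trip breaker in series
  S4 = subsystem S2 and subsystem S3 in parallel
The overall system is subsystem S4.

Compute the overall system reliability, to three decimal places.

0.973

Parallel (coincidence logic module and signal conditioner): 1 − (1 − 0.83920)(1 − 0.95780) = 0.99321
Series ([0.99321] and trip amplifier): 0.99321 × 0.84810 = 0.84234
Series (neutron-flux detector and trip breaker): 0.91930 × 0.89850 = 0.82599
Parallel ([0.84234] and [0.82599]): 1 − (1 − 0.84234)(1 − 0.82599) = 0.973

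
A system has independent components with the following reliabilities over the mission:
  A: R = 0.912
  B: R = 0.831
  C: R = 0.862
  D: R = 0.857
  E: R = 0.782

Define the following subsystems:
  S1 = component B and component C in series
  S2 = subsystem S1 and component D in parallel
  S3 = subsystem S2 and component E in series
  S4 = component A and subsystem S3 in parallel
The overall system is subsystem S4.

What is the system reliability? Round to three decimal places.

0.978

Series (B and C): 0.83100 × 0.86200 = 0.71632
Parallel ([0.71632] and D): 1 − (1 − 0.71632)(1 − 0.85700) = 0.95943
Series ([0.95943] and E): 0.95943 × 0.78200 = 0.75027
Parallel (A and [0.75027]): 1 − (1 − 0.91200)(1 − 0.75027) = 0.978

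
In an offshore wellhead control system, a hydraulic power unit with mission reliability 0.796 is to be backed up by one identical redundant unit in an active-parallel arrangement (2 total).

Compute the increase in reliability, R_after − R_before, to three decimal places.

0.162

R_before = 0.796
R_after = 1 − (1 − 0.796)^2 = 0.958
ΔR = 0.958 − 0.796 = 0.162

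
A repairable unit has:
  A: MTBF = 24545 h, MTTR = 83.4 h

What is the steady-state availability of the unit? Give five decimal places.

0.99661

A(A) = MTBF/(MTBF+MTTR) = 24545/(24545+83.4) = 0.99661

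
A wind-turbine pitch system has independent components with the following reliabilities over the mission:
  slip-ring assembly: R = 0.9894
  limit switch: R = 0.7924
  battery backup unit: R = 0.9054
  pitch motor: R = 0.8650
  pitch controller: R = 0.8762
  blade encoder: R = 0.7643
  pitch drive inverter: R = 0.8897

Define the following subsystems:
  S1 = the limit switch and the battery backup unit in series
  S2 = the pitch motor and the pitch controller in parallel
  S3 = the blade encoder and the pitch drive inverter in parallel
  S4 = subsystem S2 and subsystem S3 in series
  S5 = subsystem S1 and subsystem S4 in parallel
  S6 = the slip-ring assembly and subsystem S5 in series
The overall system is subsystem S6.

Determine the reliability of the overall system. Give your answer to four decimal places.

Series (limit switch and battery backup unit): 0.792400 × 0.905400 = 0.717439
Parallel (pitch motor and pitch controller): 1 − (1 − 0.865000)(1 − 0.876200) = 0.983287
Parallel (blade encoder and pitch drive inverter): 1 − (1 − 0.764300)(1 − 0.889700) = 0.974002
Series ([0.983287] and [0.974002]): 0.983287 × 0.974002 = 0.957724
Parallel ([0.717439] and [0.957724]): 1 − (1 − 0.717439)(1 − 0.957724) = 0.988054
Series (slip-ring assembly and [0.988054]): 0.989400 × 0.988054 = 0.9776

0.9776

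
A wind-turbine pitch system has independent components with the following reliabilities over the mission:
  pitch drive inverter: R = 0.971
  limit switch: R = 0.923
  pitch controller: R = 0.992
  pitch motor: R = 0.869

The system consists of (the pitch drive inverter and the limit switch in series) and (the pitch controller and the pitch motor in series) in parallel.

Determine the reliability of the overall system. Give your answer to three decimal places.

0.986

Series (pitch drive inverter and limit switch): 0.97100 × 0.92300 = 0.89623
Series (pitch controller and pitch motor): 0.99200 × 0.86900 = 0.86205
Parallel ([0.89623] and [0.86205]): 1 − (1 − 0.89623)(1 − 0.86205) = 0.986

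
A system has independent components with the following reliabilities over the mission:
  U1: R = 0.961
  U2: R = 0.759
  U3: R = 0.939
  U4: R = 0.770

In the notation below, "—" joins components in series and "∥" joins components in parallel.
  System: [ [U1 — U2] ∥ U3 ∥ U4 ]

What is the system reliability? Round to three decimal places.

0.996

Series (U1 and U2): 0.96100 × 0.75900 = 0.72940
Parallel ([0.72940], U3, and U4): 1 − (1 − 0.72940)(1 − 0.93900)(1 − 0.77000) = 0.996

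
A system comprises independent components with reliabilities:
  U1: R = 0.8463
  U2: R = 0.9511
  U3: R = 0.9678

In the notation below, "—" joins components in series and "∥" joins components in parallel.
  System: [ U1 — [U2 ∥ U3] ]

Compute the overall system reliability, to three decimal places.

Parallel (U2 and U3): 1 − (1 − 0.95110)(1 − 0.96780) = 0.99843
Series (U1 and [0.99843]): 0.84630 × 0.99843 = 0.845

0.845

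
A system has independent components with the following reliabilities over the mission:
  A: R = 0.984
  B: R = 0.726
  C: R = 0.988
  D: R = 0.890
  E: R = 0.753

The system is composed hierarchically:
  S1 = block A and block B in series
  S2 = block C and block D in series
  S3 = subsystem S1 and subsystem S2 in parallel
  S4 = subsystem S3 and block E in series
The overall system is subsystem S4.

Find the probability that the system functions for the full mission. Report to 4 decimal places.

0.7270

Series (A and B): 0.984000 × 0.726000 = 0.714384
Series (C and D): 0.988000 × 0.890000 = 0.879320
Parallel ([0.714384] and [0.879320]): 1 − (1 − 0.714384)(1 − 0.879320) = 0.965532
Series ([0.965532] and E): 0.965532 × 0.753000 = 0.7270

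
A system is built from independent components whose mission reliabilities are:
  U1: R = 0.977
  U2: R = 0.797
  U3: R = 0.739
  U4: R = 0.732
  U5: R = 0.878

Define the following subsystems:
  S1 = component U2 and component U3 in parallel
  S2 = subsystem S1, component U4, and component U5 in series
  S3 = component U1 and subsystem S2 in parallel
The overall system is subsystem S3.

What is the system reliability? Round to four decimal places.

Parallel (U2 and U3): 1 − (1 − 0.797000)(1 − 0.739000) = 0.947017
Series ([0.947017], U4, and U5): 0.947017 × 0.732000 × 0.878000 = 0.608644
Parallel (U1 and [0.608644]): 1 − (1 − 0.977000)(1 − 0.608644) = 0.9910

0.9910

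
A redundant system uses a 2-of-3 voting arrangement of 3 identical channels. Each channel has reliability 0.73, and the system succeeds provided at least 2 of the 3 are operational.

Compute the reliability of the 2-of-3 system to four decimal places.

0.8207

R = Σ_{i=2}^{3} C(3,i) p^i (1−p)^{3−i} with p = 0.73
C(3,2)·0.73^2·0.27^1 = 0.431649
C(3,3)·0.73^3·0.27^0 = 0.389017
Sum = 0.8207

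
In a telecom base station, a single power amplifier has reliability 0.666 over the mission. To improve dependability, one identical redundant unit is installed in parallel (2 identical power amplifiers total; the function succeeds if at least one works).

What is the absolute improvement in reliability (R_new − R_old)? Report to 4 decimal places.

R_before = 0.666
R_after = 1 − (1 − 0.666)^2 = 0.8884
ΔR = 0.8884 − 0.666 = 0.2224

0.2224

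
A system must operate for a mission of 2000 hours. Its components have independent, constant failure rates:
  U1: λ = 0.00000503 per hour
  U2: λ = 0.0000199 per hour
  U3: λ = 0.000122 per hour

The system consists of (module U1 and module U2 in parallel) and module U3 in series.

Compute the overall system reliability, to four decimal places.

R(U1) = exp(−0.00000503 × 2000) = 0.989990
R(U2) = exp(−0.0000199 × 2000) = 0.960982
R(U3) = exp(−0.000122 × 2000) = 0.783488
Parallel (U1 and U2): 1 − (1 − 0.989990)(1 − 0.960982) = 0.999609
Series ([0.999609] and U3): 0.999609 × 0.783488 = 0.7832

0.7832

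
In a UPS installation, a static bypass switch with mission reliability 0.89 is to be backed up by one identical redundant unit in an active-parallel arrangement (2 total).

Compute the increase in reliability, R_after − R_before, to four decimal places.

0.0979

R_before = 0.89
R_after = 1 − (1 − 0.89)^2 = 0.9879
ΔR = 0.9879 − 0.89 = 0.0979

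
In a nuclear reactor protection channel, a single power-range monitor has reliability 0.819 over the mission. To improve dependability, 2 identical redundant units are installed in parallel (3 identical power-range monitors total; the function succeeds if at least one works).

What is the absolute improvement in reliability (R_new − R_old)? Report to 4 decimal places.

R_before = 0.819
R_after = 1 − (1 − 0.819)^3 = 0.9941
ΔR = 0.9941 − 0.819 = 0.1751

0.1751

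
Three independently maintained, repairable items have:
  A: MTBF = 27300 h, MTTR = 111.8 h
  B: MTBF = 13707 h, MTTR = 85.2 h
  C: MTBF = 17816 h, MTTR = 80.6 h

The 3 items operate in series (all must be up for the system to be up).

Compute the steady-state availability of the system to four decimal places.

A(A) = MTBF/(MTBF+MTTR) = 27300/(27300+111.8) = 0.995921
A(B) = MTBF/(MTBF+MTTR) = 13707/(13707+85.2) = 0.993823
A(C) = MTBF/(MTBF+MTTR) = 17816/(17816+80.6) = 0.995496
Series availability: 0.995921 × 0.993823 × 0.995496 = 0.9853

0.9853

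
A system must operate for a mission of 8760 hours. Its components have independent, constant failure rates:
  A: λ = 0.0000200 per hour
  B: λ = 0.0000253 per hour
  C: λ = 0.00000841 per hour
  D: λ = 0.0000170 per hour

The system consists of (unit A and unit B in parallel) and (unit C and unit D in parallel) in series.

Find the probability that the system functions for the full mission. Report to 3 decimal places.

R(A) = exp(−0.0000200 × 8760) = 0.83929
R(B) = exp(−0.0000253 × 8760) = 0.80121
R(C) = exp(−0.00000841 × 8760) = 0.92898
R(D) = exp(−0.0000170 × 8760) = 0.86164
Parallel (A and B): 1 − (1 − 0.83929)(1 − 0.80121) = 0.96805
Parallel (C and D): 1 − (1 − 0.92898)(1 − 0.86164) = 0.99017
Series ([0.96805] and [0.99017]): 0.96805 × 0.99017 = 0.959

0.959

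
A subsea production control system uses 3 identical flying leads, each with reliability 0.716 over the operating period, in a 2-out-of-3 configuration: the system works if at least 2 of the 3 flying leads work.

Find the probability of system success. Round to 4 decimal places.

0.8038

R = Σ_{i=2}^{3} C(3,i) p^i (1−p)^{3−i} with p = 0.716
C(3,2)·0.716^2·0.284^1 = 0.436783
C(3,3)·0.716^3·0.284^0 = 0.367062
Sum = 0.8038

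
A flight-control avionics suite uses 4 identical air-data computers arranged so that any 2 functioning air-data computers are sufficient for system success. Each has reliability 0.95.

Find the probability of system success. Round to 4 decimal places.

R = Σ_{i=2}^{4} C(4,i) p^i (1−p)^{4−i} with p = 0.95
C(4,2)·0.95^2·0.05^2 = 0.013538
C(4,3)·0.95^3·0.05^1 = 0.171475
C(4,4)·0.95^4·0.05^0 = 0.814506
Sum = 0.9995

0.9995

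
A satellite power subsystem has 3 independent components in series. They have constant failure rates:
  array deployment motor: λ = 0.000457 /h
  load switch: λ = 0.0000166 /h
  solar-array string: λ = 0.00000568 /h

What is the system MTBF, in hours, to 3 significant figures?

2090

Series of exponential components: λ_sys = Σ λ_i
λ_sys = 0.000457 + 0.0000166 + 0.00000568 = 4.7928e-04 /h
MTBF = 1 / λ_sys = 2090 h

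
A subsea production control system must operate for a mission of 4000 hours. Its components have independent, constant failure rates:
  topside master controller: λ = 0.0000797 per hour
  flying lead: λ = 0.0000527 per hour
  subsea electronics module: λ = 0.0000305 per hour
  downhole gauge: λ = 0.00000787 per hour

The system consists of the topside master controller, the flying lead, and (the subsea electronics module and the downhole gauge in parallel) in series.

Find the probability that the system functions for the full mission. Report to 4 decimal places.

0.5867

R(topside master controller) = exp(−0.0000797 × 4000) = 0.727021
R(flying lead) = exp(−0.0000527 × 4000) = 0.809936
R(subsea electronics module) = exp(−0.0000305 × 4000) = 0.885148
R(downhole gauge) = exp(−0.00000787 × 4000) = 0.969010
Parallel (subsea electronics module and downhole gauge): 1 − (1 − 0.885148)(1 − 0.969010) = 0.996441
Series (topside master controller, flying lead, and [0.996441]): 0.727021 × 0.809936 × 0.996441 = 0.5867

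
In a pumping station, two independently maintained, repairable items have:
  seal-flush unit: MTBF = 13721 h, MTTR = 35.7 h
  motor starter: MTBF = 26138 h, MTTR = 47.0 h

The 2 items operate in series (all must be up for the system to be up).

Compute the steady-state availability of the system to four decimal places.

0.9956

A(seal-flush unit) = MTBF/(MTBF+MTTR) = 13721/(13721+35.7) = 0.997405
A(motor starter) = MTBF/(MTBF+MTTR) = 26138/(26138+47.0) = 0.998205
Series availability: 0.997405 × 0.998205 = 0.9956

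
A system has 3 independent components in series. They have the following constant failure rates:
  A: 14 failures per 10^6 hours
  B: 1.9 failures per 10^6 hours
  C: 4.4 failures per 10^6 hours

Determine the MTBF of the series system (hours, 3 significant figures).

Series of exponential components: λ_sys = Σ λ_i
λ_sys = 0.000014 + 0.0000019 + 0.0000044 = 2.0300e-05 /h
MTBF = 1 / λ_sys = 49300 h

49300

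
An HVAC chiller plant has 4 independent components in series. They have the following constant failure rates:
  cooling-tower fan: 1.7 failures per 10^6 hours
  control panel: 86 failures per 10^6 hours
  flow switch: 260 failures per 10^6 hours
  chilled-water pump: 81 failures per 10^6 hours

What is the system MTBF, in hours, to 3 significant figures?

Series of exponential components: λ_sys = Σ λ_i
λ_sys = 0.0000017 + 0.000086 + 0.00026 + 0.000081 = 4.2870e-04 /h
MTBF = 1 / λ_sys = 2330 h

2330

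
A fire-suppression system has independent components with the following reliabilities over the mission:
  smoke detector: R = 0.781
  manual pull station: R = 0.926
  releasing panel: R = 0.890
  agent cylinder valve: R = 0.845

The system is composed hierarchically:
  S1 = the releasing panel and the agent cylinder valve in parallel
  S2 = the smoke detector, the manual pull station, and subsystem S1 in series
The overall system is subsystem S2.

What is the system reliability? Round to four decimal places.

0.7109

Parallel (releasing panel and agent cylinder valve): 1 − (1 − 0.890000)(1 − 0.845000) = 0.982950
Series (smoke detector, manual pull station, and [0.982950]): 0.781000 × 0.926000 × 0.982950 = 0.7109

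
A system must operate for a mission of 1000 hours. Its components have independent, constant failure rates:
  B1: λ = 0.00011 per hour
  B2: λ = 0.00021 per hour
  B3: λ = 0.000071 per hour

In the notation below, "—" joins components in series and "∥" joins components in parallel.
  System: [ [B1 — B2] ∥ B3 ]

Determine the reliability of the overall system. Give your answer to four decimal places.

0.9812

R(B1) = exp(−0.00011 × 1000) = 0.895834
R(B2) = exp(−0.00021 × 1000) = 0.810584
R(B3) = exp(−0.000071 × 1000) = 0.931462
Series (B1 and B2): 0.895834 × 0.810584 = 0.726149
Parallel ([0.726149] and B3): 1 − (1 − 0.726149)(1 − 0.931462) = 0.9812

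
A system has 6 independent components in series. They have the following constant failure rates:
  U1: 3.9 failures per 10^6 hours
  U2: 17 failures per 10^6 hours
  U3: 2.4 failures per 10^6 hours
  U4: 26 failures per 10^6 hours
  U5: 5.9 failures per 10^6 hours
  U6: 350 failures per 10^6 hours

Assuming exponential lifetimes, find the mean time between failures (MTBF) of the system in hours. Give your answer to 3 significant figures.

2470

Series of exponential components: λ_sys = Σ λ_i
λ_sys = 0.0000039 + 0.000017 + 0.0000024 + 0.000026 + 0.0000059 + 0.00035 = 4.0520e-04 /h
MTBF = 1 / λ_sys = 2470 h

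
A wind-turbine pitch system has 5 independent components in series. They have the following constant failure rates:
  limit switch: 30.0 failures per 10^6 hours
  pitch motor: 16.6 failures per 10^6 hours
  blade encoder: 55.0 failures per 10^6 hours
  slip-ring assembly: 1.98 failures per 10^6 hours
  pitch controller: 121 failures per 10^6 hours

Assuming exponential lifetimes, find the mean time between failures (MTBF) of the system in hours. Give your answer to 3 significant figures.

Series of exponential components: λ_sys = Σ λ_i
λ_sys = 0.0000300 + 0.0000166 + 0.0000550 + 0.00000198 + 0.000121 = 2.2458e-04 /h
MTBF = 1 / λ_sys = 4450 h

4450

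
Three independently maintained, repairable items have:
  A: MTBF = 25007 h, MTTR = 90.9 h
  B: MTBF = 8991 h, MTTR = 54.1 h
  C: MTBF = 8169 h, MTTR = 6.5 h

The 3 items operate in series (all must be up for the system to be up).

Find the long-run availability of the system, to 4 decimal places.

0.9896

A(A) = MTBF/(MTBF+MTTR) = 25007/(25007+90.9) = 0.996378
A(B) = MTBF/(MTBF+MTTR) = 8991/(8991+54.1) = 0.994019
A(C) = MTBF/(MTBF+MTTR) = 8169/(8169+6.5) = 0.999205
Series availability: 0.996378 × 0.994019 × 0.999205 = 0.9896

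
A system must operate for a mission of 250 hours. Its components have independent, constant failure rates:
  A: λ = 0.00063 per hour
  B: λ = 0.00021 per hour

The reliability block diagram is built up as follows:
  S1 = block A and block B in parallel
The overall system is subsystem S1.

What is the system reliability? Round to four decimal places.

0.9925

R(A) = exp(−0.00063 × 250) = 0.854277
R(B) = exp(−0.00021 × 250) = 0.948854
Parallel (A and B): 1 − (1 − 0.854277)(1 − 0.948854) = 0.9925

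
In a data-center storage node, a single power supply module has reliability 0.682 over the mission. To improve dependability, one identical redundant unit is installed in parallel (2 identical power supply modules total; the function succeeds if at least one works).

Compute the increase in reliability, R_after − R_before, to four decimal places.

R_before = 0.682
R_after = 1 − (1 − 0.682)^2 = 0.8989
ΔR = 0.8989 − 0.682 = 0.2169

0.2169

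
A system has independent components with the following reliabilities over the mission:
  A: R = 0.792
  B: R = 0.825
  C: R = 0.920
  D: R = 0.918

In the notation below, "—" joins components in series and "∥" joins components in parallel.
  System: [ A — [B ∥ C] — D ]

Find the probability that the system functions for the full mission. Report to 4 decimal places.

0.7169

Parallel (B and C): 1 − (1 − 0.825000)(1 − 0.920000) = 0.986000
Series (A, [0.986000], and D): 0.792000 × 0.986000 × 0.918000 = 0.7169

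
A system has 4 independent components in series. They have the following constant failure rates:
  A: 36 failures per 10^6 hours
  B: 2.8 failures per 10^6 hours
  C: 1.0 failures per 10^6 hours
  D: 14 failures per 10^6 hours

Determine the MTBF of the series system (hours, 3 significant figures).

Series of exponential components: λ_sys = Σ λ_i
λ_sys = 0.000036 + 0.0000028 + 0.0000010 + 0.000014 = 5.3800e-05 /h
MTBF = 1 / λ_sys = 18600 h

18600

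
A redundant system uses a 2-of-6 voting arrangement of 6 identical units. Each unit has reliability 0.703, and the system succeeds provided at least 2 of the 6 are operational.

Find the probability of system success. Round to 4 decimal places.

0.9896

R = Σ_{i=2}^{6} C(6,i) p^i (1−p)^{6−i} with p = 0.703
C(6,2)·0.703^2·0.297^4 = 0.057680
C(6,3)·0.703^3·0.297^3 = 0.182039
C(6,4)·0.703^4·0.297^2 = 0.323166
C(6,5)·0.703^5·0.297^1 = 0.305974
C(6,6)·0.703^6·0.297^0 = 0.120707
Sum = 0.9896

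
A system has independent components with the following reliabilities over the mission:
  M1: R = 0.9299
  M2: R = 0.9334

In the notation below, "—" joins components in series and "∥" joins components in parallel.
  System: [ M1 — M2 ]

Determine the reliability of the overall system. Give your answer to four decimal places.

0.8680

Series (M1 and M2): 0.929900 × 0.933400 = 0.8680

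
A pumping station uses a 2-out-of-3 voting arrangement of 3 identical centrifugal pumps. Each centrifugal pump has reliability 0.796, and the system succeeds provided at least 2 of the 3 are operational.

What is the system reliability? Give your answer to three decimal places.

R = Σ_{i=2}^{3} C(3,i) p^i (1−p)^{3−i} with p = 0.796
C(3,2)·0.796^2·0.204^1 = 0.38777
C(3,3)·0.796^3·0.204^0 = 0.50436
Sum = 0.892

0.892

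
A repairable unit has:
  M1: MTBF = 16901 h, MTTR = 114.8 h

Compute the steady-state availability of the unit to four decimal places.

0.9933

A(M1) = MTBF/(MTBF+MTTR) = 16901/(16901+114.8) = 0.9933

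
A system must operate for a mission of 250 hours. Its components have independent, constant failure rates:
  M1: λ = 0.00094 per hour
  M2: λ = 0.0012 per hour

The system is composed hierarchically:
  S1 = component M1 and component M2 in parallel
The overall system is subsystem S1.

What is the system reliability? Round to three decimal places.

R(M1) = exp(−0.00094 × 250) = 0.79057
R(M2) = exp(−0.0012 × 250) = 0.74082
Parallel (M1 and M2): 1 − (1 − 0.79057)(1 − 0.74082) = 0.946

0.946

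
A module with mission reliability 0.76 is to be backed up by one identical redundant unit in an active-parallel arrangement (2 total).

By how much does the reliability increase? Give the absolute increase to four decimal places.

R_before = 0.76
R_after = 1 − (1 − 0.76)^2 = 0.9424
ΔR = 0.9424 − 0.76 = 0.1824

0.1824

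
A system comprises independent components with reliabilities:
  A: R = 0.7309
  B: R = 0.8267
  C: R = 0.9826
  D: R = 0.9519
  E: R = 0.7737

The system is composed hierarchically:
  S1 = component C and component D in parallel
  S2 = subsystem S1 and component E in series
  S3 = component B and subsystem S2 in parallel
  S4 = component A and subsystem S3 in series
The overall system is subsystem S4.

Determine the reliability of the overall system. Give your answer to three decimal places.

Parallel (C and D): 1 − (1 − 0.98260)(1 − 0.95190) = 0.99916
Series ([0.99916] and E): 0.99916 × 0.77370 = 0.77305
Parallel (B and [0.77305]): 1 − (1 − 0.82670)(1 − 0.77305) = 0.96067
Series (A and [0.96067]): 0.73090 × 0.96067 = 0.702

0.702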